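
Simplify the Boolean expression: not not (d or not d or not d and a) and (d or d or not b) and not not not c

not not (d or not d or not d and a) and (d or d or not b) and not not not c
= not not (d or not d or not d and a) and (d or not b) and not not not c   — idempotence
= not not (d or not d) and (d or not b) and not not not c   — absorption
= not not (d or not d) and (d or not b) and not c   — double negation
= (d or not d) and (d or not b) and not c   — double negation
= (d or not b) and not c   — complement / identity

(d or not b) and not c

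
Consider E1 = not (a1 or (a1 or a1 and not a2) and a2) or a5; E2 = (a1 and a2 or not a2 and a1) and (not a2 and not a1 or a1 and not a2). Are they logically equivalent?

No

E1: not (a1 or (a1 or a1 and not a2) and a2) or a5
    = not (a1 or a1 and a2) or a5   — absorption
    = not a1 or a5   — absorption
E2: (a1 and a2 or not a2 and a1) and (not a2 and not a1 or a1 and not a2)
    = a1 and (not a2 and not a1 or a1 and not a2)   — distribution
    = a1 and not a2   — distribution
These differ: at a1=0, a2=1, a5=1, E1 = 1 but E2 = 0.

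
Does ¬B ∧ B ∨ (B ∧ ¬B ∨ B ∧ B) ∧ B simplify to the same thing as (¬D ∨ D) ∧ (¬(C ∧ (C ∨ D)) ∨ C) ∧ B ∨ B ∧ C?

Yes

E1: ¬B ∧ B ∨ (B ∧ ¬B ∨ B ∧ B) ∧ B
    = ¬B ∧ B ∨ B ∧ B   — distribution
    = B   — distribution
E2: (¬D ∨ D) ∧ (¬(C ∧ (C ∨ D)) ∨ C) ∧ B ∨ B ∧ C
    = (¬D ∨ D) ∧ (¬C ∨ C) ∧ B ∨ B ∧ C   — absorption
    = (¬C ∨ C) ∧ B ∨ B ∧ C   — complement / identity
    = B ∨ B ∧ C   — complement / identity
    = B   — absorption
Both reduce to B, so they are equivalent.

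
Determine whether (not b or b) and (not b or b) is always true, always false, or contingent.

always true

(not b or b) and (not b or b)
= not b or b   — idempotence
= True   — complement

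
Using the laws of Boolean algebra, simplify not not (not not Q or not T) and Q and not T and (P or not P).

Q and not T

not not (not not Q or not T) and Q and not T and (P or not P)
= not not (Q or not T) and Q and not T and (P or not P)   [double negation]
= (Q or not T) and Q and not T and (P or not P)   [double negation]
= Q and not T and (P or not P)   [absorption]
= Q and not T   [complement / identity]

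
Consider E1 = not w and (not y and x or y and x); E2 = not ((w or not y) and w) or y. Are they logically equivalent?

E1: not w and (not y and x or y and x)
    = not w and x   — distribution
E2: not ((w or not y) and w) or y
    = not w or y   — absorption
These differ: at w=0, x=0, y=1, E1 = 0 but E2 = 1.

No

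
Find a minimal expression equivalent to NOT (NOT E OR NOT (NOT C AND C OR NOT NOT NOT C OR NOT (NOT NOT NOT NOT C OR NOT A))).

NOT (NOT E OR NOT (NOT C AND C OR NOT NOT NOT C OR NOT (NOT NOT NOT NOT C OR NOT A)))
= E AND (NOT C AND C OR NOT NOT NOT C OR NOT (NOT NOT NOT NOT C OR NOT A))
= E AND (NOT C AND C OR NOT NOT NOT C OR NOT NOT NOT C AND A)
= E AND (NOT NOT NOT C OR NOT NOT NOT C AND A)
= E AND NOT NOT NOT C
= E AND NOT C

E AND NOT C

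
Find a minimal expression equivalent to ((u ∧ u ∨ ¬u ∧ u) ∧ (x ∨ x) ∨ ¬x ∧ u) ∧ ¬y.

((u ∧ u ∨ ¬u ∧ u) ∧ (x ∨ x) ∨ ¬x ∧ u) ∧ ¬y
= (u ∧ (x ∨ x) ∨ ¬x ∧ u) ∧ ¬y   — distribution
= (u ∧ x ∨ ¬x ∧ u) ∧ ¬y   — idempotence
= u ∧ ¬y   — distribution

u ∧ ¬y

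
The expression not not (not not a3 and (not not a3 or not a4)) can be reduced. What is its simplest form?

a3

not not (not not a3 and (not not a3 or not a4))
= not not not not a3   [absorption]
= not not a3   [double negation]
= a3   [double negation]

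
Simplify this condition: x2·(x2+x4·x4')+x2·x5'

x2

x2·(x2+x4·x4')+x2·x5'
= x2·x2+x2·x5'   (complement / identity)
= x2·(x2+x5')   (distribution)
= x2   (absorption)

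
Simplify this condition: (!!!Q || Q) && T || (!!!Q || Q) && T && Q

T

(!!!Q || Q) && T || (!!!Q || Q) && T && Q
= (!Q || Q) && T || (!!!Q || Q) && T && Q   — double negation
= (!Q || Q) && T || (!Q || Q) && T && Q   — double negation
= (!Q || Q) && T   — absorption
= T   — complement / identity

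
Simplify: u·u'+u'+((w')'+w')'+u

1

u·u'+u'+((w')'+w')'+u
= u·u'+u'+w'·w+u   (De Morgan)
= u'+w'·w+u   (complement / identity)
= u'+u   (complement / identity)
= 1   (complement)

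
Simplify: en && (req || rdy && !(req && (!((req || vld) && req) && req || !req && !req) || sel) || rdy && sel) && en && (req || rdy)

en && (req || rdy)

en && (req || rdy && !(req && (!((req || vld) && req) && req || !req && !req) || sel) || rdy && sel) && en && (req || rdy)
= en && (req || rdy && !(req && (!req && req || !req && !req) || sel) || rdy && sel) && en && (req || rdy)   (absorption)
= en && (req || rdy && !(req && !req || sel) || rdy && sel) && en && (req || rdy)   (distribution)
= en && (req || rdy && !sel || rdy && sel) && en && (req || rdy)   (complement / identity)
= en && (req || rdy) && en && (req || rdy)   (distribution)
= en && (req || rdy)   (idempotence)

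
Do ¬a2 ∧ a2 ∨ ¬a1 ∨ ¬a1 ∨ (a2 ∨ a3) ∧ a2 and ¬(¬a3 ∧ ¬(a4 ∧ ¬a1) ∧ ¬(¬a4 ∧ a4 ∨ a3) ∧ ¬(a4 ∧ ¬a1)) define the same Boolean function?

E1: ¬a2 ∧ a2 ∨ ¬a1 ∨ ¬a1 ∨ (a2 ∨ a3) ∧ a2
    = ¬a1 ∨ ¬a1 ∨ (a2 ∨ a3) ∧ a2   — complement / identity
    = ¬a1 ∨ ¬a1 ∨ a2   — absorption
    = ¬a1 ∨ a2   — idempotence
E2: ¬(¬a3 ∧ ¬(a4 ∧ ¬a1) ∧ ¬(¬a4 ∧ a4 ∨ a3) ∧ ¬(a4 ∧ ¬a1))
    = ¬(¬a3 ∧ ¬(a4 ∧ ¬a1) ∧ ¬a3 ∧ ¬(a4 ∧ ¬a1))   — complement / identity
    = ¬(¬a3 ∧ ¬(a4 ∧ ¬a1))   — idempotence
    = a3 ∨ a4 ∧ ¬a1   — De Morgan
These differ: at a1=0, a2=0, a3=0, a4=0, E1 = 1 but E2 = 0.

No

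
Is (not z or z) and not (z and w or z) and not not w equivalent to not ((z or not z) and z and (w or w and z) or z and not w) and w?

Yes

E1: (not z or z) and not (z and w or z) and not not w
    = (not z or z) and not (z and w or z) and w   (double negation)
    = (not z or z) and not z and w   (absorption)
    = not z and w   (complement / identity)
E2: not ((z or not z) and z and (w or w and z) or z and not w) and w
    = not (z and (w or w and z) or z and not w) and w   (complement / identity)
    = not (z and w or z and not w) and w   (absorption)
    = not z and w   (distribution)
Both reduce to not z and w, so they are equivalent.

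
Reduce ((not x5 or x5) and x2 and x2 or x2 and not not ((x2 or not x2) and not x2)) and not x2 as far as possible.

((not x5 or x5) and x2 and x2 or x2 and not not ((x2 or not x2) and not x2)) and not x2
= (x2 and x2 or x2 and not not ((x2 or not x2) and not x2)) and not x2   [complement / identity]
= (x2 and x2 or x2 and not not not x2) and not x2   [complement / identity]
= (x2 and x2 or x2 and not x2) and not x2   [double negation]
= x2 and not x2   [distribution]
= False   [complement]

False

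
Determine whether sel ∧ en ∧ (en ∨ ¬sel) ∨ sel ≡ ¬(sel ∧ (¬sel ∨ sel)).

E1: sel ∧ en ∧ (en ∨ ¬sel) ∨ sel
    = sel ∧ en ∨ sel   [absorption]
    = sel   [absorption]
E2: ¬(sel ∧ (¬sel ∨ sel))
    = ¬sel   [complement / identity]
These differ: at en=0, sel=0, E1 = 0 but E2 = 1.

No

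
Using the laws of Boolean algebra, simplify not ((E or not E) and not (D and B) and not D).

D

not ((E or not E) and not (D and B) and not D)
= not (not (D and B) and not D)   (complement / identity)
= D and B or D   (De Morgan)
= D   (absorption)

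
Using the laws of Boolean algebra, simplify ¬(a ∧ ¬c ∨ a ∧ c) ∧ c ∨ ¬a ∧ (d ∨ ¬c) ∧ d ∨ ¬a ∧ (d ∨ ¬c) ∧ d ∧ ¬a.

¬(a ∧ ¬c ∨ a ∧ c) ∧ c ∨ ¬a ∧ (d ∨ ¬c) ∧ d ∨ ¬a ∧ (d ∨ ¬c) ∧ d ∧ ¬a
= ¬a ∧ c ∨ ¬a ∧ (d ∨ ¬c) ∧ d ∨ ¬a ∧ (d ∨ ¬c) ∧ d ∧ ¬a   [distribution]
= ¬a ∧ c ∨ ¬a ∧ (d ∨ ¬c) ∧ d   [absorption]
= ¬a ∧ c ∨ ¬a ∧ d   [absorption]
= ¬a ∧ (c ∨ d)   [distribution]

¬a ∧ (c ∨ d)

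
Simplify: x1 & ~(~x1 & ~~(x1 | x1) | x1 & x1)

0

x1 & ~(~x1 & ~~(x1 | x1) | x1 & x1)
= x1 & ~(~x1 & (x1 | x1) | x1 & x1)   (double negation)
= x1 & ~(~x1 & x1 | x1 & x1)   (idempotence)
= x1 & ~x1   (distribution)
= 0   (complement)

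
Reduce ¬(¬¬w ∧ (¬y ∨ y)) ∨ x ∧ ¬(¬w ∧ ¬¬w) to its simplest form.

¬(¬¬w ∧ (¬y ∨ y)) ∨ x ∧ ¬(¬w ∧ ¬¬w)
= ¬(¬¬w ∧ (¬y ∨ y)) ∨ x ∧ (w ∨ ¬w)   — De Morgan
= ¬¬¬w ∨ x ∧ (w ∨ ¬w)   — complement / identity
= ¬¬¬w ∨ x   — complement / identity
= ¬w ∨ x   — double negation

¬w ∨ x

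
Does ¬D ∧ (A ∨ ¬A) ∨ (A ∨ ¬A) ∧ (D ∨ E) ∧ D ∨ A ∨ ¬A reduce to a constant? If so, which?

yes, True

¬D ∧ (A ∨ ¬A) ∨ (A ∨ ¬A) ∧ (D ∨ E) ∧ D ∨ A ∨ ¬A
= ¬D ∧ (A ∨ ¬A) ∨ (A ∨ ¬A) ∧ D ∨ A ∨ ¬A   [absorption]
= A ∨ ¬A ∨ A ∨ ¬A   [distribution]
= A ∨ ¬A   [idempotence]
= True   [complement]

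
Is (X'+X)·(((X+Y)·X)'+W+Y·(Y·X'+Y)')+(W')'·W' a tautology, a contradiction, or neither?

neither

(X'+X)·(((X+Y)·X)'+W+Y·(Y·X'+Y)')+(W')'·W'
= (X'+X)·(((X+Y)·X)'+W+Y·Y')+(W')'·W'
= (X'+X)·(((X+Y)·X)'+W)+(W')'·W'
= ((X+Y)·X)'+W+(W')'·W'
= ((X+Y)·X)'+W+W·W'
= ((X+Y)·X)'+W
= X'+W
This depends on W, X, so it is not a constant.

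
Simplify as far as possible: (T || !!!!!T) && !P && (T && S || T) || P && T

(T || !!!!!T) && !P && (T && S || T) || P && T
= (T || !!!T) && !P && (T && S || T) || P && T   — double negation
= (T || !T) && !P && (T && S || T) || P && T   — double negation
= (T || !T) && !P && T || P && T   — absorption
= !P && T || P && T   — complement / identity
= T   — distribution

T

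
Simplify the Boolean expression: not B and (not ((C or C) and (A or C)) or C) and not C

not B and not C

not B and (not ((C or C) and (A or C)) or C) and not C
= not B and (not (C and A or C) or C) and not C
= not B and (not C or C) and not C
= not B and not C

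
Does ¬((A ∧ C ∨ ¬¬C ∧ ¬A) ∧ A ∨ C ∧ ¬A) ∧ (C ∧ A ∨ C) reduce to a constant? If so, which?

yes, False

¬((A ∧ C ∨ ¬¬C ∧ ¬A) ∧ A ∨ C ∧ ¬A) ∧ (C ∧ A ∨ C)
= ¬((A ∧ C ∨ C ∧ ¬A) ∧ A ∨ C ∧ ¬A) ∧ (C ∧ A ∨ C)
= ¬(C ∧ A ∨ C ∧ ¬A) ∧ (C ∧ A ∨ C)
= ¬(C ∧ A ∨ C ∧ ¬A) ∧ C
= ¬C ∧ C
= False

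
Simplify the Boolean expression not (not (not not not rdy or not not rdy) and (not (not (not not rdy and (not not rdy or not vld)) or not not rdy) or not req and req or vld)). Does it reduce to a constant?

True

not (not (not not not rdy or not not rdy) and (not (not (not not rdy and (not not rdy or not vld)) or not not rdy) or not req and req or vld))
= not (not (not not not rdy or not not rdy) and (not (not not not rdy or not not rdy) or not req and req or vld))   — absorption
= not (not (not not not rdy or not not rdy) and (not (not not not rdy or not not rdy) or vld))   — complement / identity
= not not (not not not rdy or not not rdy)   — absorption
= not (not not rdy and not rdy)   — De Morgan
= not rdy or rdy   — De Morgan
= True   — complement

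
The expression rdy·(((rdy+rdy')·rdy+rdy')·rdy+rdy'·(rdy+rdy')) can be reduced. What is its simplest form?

rdy

rdy·(((rdy+rdy')·rdy+rdy')·rdy+rdy'·(rdy+rdy'))
= rdy·((rdy+rdy')·rdy+rdy'·(rdy+rdy'))   — complement / identity
= rdy·(rdy+rdy')   — distribution
= rdy   — complement / identity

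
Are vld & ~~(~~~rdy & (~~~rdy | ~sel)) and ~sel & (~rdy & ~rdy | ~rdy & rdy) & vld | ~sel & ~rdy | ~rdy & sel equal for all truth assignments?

No

E1: vld & ~~(~~~rdy & (~~~rdy | ~sel))
    = vld & ~~~~~rdy
    = vld & ~~~rdy
    = vld & ~rdy
E2: ~sel & (~rdy & ~rdy | ~rdy & rdy) & vld | ~sel & ~rdy | ~rdy & sel
    = ~sel & ~rdy & vld | ~sel & ~rdy | ~rdy & sel
    = ~sel & ~rdy | ~rdy & sel
    = ~rdy
These differ: at rdy=0, sel=1, vld=0, E1 = 0 but E2 = 1.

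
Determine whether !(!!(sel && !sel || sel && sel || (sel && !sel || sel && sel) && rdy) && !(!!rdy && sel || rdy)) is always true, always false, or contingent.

contingent

!(!!(sel && !sel || sel && sel || (sel && !sel || sel && sel) && rdy) && !(!!rdy && sel || rdy))
= !(!!(sel && !sel || sel && sel || (sel && !sel || sel && sel) && rdy) && !(rdy && sel || rdy))   [double negation]
= !(!!(sel && !sel || sel && sel) && !(rdy && sel || rdy))   [absorption]
= !(sel && !sel || sel && sel) || rdy && sel || rdy   [De Morgan]
= !(sel && !sel || sel && sel) || rdy   [absorption]
= !sel || rdy   [distribution]
This depends on rdy, sel, so it is not a constant.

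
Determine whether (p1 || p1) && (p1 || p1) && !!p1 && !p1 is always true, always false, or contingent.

always false

(p1 || p1) && (p1 || p1) && !!p1 && !p1
= (p1 || p1) && !!p1 && !p1   [idempotence]
= (p1 || p1) && p1 && !p1   [double negation]
= p1 && p1 && !p1   [idempotence]
= p1 && !p1   [idempotence]
= false   [complement]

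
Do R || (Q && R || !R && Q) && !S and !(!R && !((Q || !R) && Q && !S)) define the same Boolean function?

E1: R || (Q && R || !R && Q) && !S
    = R || Q && !S
E2: !(!R && !((Q || !R) && Q && !S))
    = !(!R && !(Q && !S))
    = R || Q && !S
Both reduce to R || Q && !S, so they are equivalent.

Yes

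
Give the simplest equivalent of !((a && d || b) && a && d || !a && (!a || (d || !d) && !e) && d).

!d

!((a && d || b) && a && d || !a && (!a || (d || !d) && !e) && d)
= !((a && d || b) && a && d || !a && (!a || !e) && d)
= !(a && d || !a && (!a || !e) && d)
= !(a && d || !a && d)
= !d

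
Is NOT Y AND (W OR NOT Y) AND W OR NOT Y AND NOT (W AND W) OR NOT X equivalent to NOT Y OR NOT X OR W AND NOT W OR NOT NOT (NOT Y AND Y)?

E1: NOT Y AND (W OR NOT Y) AND W OR NOT Y AND NOT (W AND W) OR NOT X
    = NOT Y AND (W OR NOT Y) AND W OR NOT Y AND NOT W OR NOT X   — idempotence
    = NOT Y AND W OR NOT Y AND NOT W OR NOT X   — absorption
    = NOT Y OR NOT X   — distribution
E2: NOT Y OR NOT X OR W AND NOT W OR NOT NOT (NOT Y AND Y)
    = NOT Y OR NOT X OR W AND NOT W OR NOT Y AND Y   — double negation
    = NOT Y OR NOT X OR W AND NOT W   — complement / identity
    = NOT Y OR NOT X   — complement / identity
Both reduce to NOT Y OR NOT X, so they are equivalent.

Yes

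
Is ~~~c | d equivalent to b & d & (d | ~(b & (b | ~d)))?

No

E1: ~~~c | d
    = ~c | d   (double negation)
E2: b & d & (d | ~(b & (b | ~d)))
    = b & d & (d | ~b)   (absorption)
    = b & d   (absorption)
These differ: at b=0, c=0, d=0, E1 = 1 but E2 = 0.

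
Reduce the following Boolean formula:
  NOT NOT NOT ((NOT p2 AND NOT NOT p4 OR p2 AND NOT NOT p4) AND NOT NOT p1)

NOT p4 OR NOT p1

NOT NOT NOT ((NOT p2 AND NOT NOT p4 OR p2 AND NOT NOT p4) AND NOT NOT p1)
= NOT NOT NOT (NOT NOT p4 AND NOT NOT p1)   — distribution
= NOT (NOT NOT p4 AND NOT NOT p1)   — double negation
= NOT p4 OR NOT p1   — De Morgan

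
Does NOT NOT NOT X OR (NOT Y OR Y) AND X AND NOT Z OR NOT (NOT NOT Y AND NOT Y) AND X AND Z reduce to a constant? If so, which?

yes, True

NOT NOT NOT X OR (NOT Y OR Y) AND X AND NOT Z OR NOT (NOT NOT Y AND NOT Y) AND X AND Z
= NOT NOT NOT X OR (NOT Y OR Y) AND X AND NOT Z OR (NOT Y OR Y) AND X AND Z   [De Morgan]
= NOT X OR (NOT Y OR Y) AND X AND NOT Z OR (NOT Y OR Y) AND X AND Z   [double negation]
= NOT X OR (NOT Y OR Y) AND X   [distribution]
= NOT X OR X   [complement / identity]
= TRUE   [complement]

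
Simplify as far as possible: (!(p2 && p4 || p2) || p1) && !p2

!p2

(!(p2 && p4 || p2) || p1) && !p2
= (!p2 || p1) && !p2   — absorption
= !p2   — absorption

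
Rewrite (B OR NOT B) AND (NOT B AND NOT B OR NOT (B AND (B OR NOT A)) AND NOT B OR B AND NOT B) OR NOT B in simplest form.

NOT B

(B OR NOT B) AND (NOT B AND NOT B OR NOT (B AND (B OR NOT A)) AND NOT B OR B AND NOT B) OR NOT B
= NOT B AND NOT B OR NOT (B AND (B OR NOT A)) AND NOT B OR B AND NOT B OR NOT B
= NOT B AND NOT B OR NOT B AND NOT B OR B AND NOT B OR NOT B
= NOT B AND NOT B OR B AND NOT B OR NOT B
= NOT B OR NOT B
= NOT B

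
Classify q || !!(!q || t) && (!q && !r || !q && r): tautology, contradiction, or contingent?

tautology

q || !!(!q || t) && (!q && !r || !q && r)
= q || (!q || t) && (!q && !r || !q && r)   [double negation]
= q || (!q || t) && !q   [distribution]
= q || !q   [absorption]
= true   [complement]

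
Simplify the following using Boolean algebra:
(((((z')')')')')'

(((((z')')')')')'
= (((z')')')'   [double negation]
= (z')'   [double negation]
= z   [double negation]

z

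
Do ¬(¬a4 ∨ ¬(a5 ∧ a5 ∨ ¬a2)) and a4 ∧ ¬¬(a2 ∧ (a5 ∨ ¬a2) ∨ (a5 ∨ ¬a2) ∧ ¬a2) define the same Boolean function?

E1: ¬(¬a4 ∨ ¬(a5 ∧ a5 ∨ ¬a2))
    = a4 ∧ (a5 ∧ a5 ∨ ¬a2)   [De Morgan]
    = a4 ∧ (a5 ∨ ¬a2)   [idempotence]
E2: a4 ∧ ¬¬(a2 ∧ (a5 ∨ ¬a2) ∨ (a5 ∨ ¬a2) ∧ ¬a2)
    = a4 ∧ ¬¬(a5 ∨ ¬a2)   [distribution]
    = a4 ∧ (a5 ∨ ¬a2)   [double negation]
Both reduce to a4 ∧ (a5 ∨ ¬a2), so they are equivalent.

Yes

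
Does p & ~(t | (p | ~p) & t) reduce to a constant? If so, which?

no

p & ~(t | (p | ~p) & t)
= p & ~(t | t)   [complement / identity]
= p & ~t   [idempotence]
This depends on p, t, so it is not a constant.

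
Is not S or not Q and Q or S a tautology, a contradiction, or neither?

tautology

not S or not Q and Q or S
= not S or S   [complement / identity]
= True   [complement]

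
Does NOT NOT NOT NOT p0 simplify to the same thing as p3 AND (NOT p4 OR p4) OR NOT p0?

E1: NOT NOT NOT NOT p0
    = NOT NOT p0
    = p0
E2: p3 AND (NOT p4 OR p4) OR NOT p0
    = p3 OR NOT p0
These differ: at p0=0, p3=0, p4=0, E1 = 0 but E2 = 1.

No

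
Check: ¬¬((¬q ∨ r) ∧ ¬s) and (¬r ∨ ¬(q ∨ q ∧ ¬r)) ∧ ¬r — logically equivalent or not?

No

E1: ¬¬((¬q ∨ r) ∧ ¬s)
    = (¬q ∨ r) ∧ ¬s   — double negation
E2: (¬r ∨ ¬(q ∨ q ∧ ¬r)) ∧ ¬r
    = (¬r ∨ ¬q) ∧ ¬r   — absorption
    = ¬r   — absorption
These differ: at q=0, r=0, s=1, E1 = 0 but E2 = 1.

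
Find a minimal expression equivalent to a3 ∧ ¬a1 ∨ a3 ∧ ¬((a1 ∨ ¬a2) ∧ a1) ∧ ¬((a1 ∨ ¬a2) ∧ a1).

a3 ∧ ¬a1

a3 ∧ ¬a1 ∨ a3 ∧ ¬((a1 ∨ ¬a2) ∧ a1) ∧ ¬((a1 ∨ ¬a2) ∧ a1)
= a3 ∧ ¬a1 ∨ a3 ∧ ¬((a1 ∨ ¬a2) ∧ a1)   — idempotence
= a3 ∧ ¬a1 ∨ a3 ∧ ¬a1   — absorption
= a3 ∧ ¬a1   — idempotence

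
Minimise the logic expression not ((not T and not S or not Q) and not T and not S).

not ((not T and not S or not Q) and not T and not S)
= not (not T and not S)   (absorption)
= T or S   (De Morgan)

T or S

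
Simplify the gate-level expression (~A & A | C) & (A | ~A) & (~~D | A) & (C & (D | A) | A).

C & (D | A)

(~A & A | C) & (A | ~A) & (~~D | A) & (C & (D | A) | A)
= (~A & A | C) & (~~D | A) & (C & (D | A) | A)
= C & (~~D | A) & (C & (D | A) | A)
= C & (D | A) & (C & (D | A) | A)
= C & (D | A)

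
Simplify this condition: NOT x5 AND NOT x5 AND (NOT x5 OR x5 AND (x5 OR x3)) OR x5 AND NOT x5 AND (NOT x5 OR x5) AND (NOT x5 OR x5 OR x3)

NOT x5

NOT x5 AND NOT x5 AND (NOT x5 OR x5 AND (x5 OR x3)) OR x5 AND NOT x5 AND (NOT x5 OR x5) AND (NOT x5 OR x5 OR x3)
= NOT x5 AND NOT x5 AND (NOT x5 OR x5) OR x5 AND NOT x5 AND (NOT x5 OR x5) AND (NOT x5 OR x5 OR x3)   (absorption)
= NOT x5 AND NOT x5 AND (NOT x5 OR x5) OR x5 AND NOT x5 AND (NOT x5 OR x5)   (absorption)
= NOT x5 AND (NOT x5 OR x5)   (distribution)
= NOT x5   (complement / identity)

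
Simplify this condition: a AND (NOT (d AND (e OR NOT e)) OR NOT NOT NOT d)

a AND NOT d

a AND (NOT (d AND (e OR NOT e)) OR NOT NOT NOT d)
= a AND (NOT d OR NOT NOT NOT d)   — complement / identity
= a AND (NOT d OR NOT d)   — double negation
= a AND NOT d   — idempotence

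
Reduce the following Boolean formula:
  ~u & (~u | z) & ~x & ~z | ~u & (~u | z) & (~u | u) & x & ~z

~u & ~z

~u & (~u | z) & ~x & ~z | ~u & (~u | z) & (~u | u) & x & ~z
= ~u & (~u | z) & ~x & ~z | ~u & (~u | z) & x & ~z   (complement / identity)
= ~u & (~u | z) & (~x & ~z | x & ~z)   (distribution)
= ~u & (~u | z) & ~z   (distribution)
= ~u & ~z   (absorption)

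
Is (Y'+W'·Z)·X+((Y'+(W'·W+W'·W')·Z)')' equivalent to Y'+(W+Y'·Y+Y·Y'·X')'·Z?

Yes

E1: (Y'+W'·Z)·X+((Y'+(W'·W+W'·W')·Z)')'
    = (Y'+W'·Z)·X+Y'+(W'·W+W'·W')·Z   (double negation)
    = (Y'+W'·Z)·X+Y'+W'·Z   (distribution)
    = Y'+W'·Z   (absorption)
E2: Y'+(W+Y'·Y+Y·Y'·X')'·Z
    = Y'+(W+(Y'+Y'·X')·Y)'·Z   (distribution)
    = Y'+(W+Y'·Y)'·Z   (absorption)
    = Y'+W'·Z   (complement / identity)
Both reduce to Y'+W'·Z, so they are equivalent.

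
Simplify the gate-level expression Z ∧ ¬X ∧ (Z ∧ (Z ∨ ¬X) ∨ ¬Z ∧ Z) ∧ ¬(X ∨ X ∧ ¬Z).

Z ∧ ¬X

Z ∧ ¬X ∧ (Z ∧ (Z ∨ ¬X) ∨ ¬Z ∧ Z) ∧ ¬(X ∨ X ∧ ¬Z)
= Z ∧ ¬X ∧ (Z ∨ ¬Z ∧ Z) ∧ ¬(X ∨ X ∧ ¬Z)   (absorption)
= Z ∧ ¬X ∧ Z ∧ ¬(X ∨ X ∧ ¬Z)   (complement / identity)
= Z ∧ ¬X ∧ Z ∧ ¬X   (absorption)
= Z ∧ ¬X   (idempotence)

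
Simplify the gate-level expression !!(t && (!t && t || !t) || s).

s

!!(t && (!t && t || !t) || s)
= !!(t && !t || s)   [complement / identity]
= !!s   [complement / identity]
= s   [double negation]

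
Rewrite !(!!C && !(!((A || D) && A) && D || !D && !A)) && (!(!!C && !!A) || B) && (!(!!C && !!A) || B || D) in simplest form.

!C || !A

!(!!C && !(!((A || D) && A) && D || !D && !A)) && (!(!!C && !!A) || B) && (!(!!C && !!A) || B || D)
= !(!!C && !(!A && D || !D && !A)) && (!(!!C && !!A) || B) && (!(!!C && !!A) || B || D)   — absorption
= !(!!C && !(!A && D || !D && !A)) && (!(!!C && !!A) || B)   — absorption
= !(!!C && !!A) && (!(!!C && !!A) || B)   — distribution
= !(!!C && !!A)   — absorption
= !C || !A   — De Morgan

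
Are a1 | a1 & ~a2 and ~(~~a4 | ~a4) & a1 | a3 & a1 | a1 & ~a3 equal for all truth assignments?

E1: a1 | a1 & ~a2
    = a1   — absorption
E2: ~(~~a4 | ~a4) & a1 | a3 & a1 | a1 & ~a3
    = ~a4 & a4 & a1 | a3 & a1 | a1 & ~a3   — De Morgan
    = a1 & (~a4 & a4 | a3) | a1 & ~a3   — distribution
    = a1 & a3 | a1 & ~a3   — complement / identity
    = a1   — distribution
Both reduce to a1, so they are equivalent.

Yes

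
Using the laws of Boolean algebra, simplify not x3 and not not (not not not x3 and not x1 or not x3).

not x3

not x3 and not not (not not not x3 and not x1 or not x3)
= not x3 and not not (not x3 and not x1 or not x3)   — double negation
= not x3 and not not not x3   — absorption
= not x3 and not x3   — double negation
= not x3   — idempotence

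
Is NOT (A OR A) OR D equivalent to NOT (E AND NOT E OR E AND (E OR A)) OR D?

E1: NOT (A OR A) OR D
    = NOT A OR D   (idempotence)
E2: NOT (E AND NOT E OR E AND (E OR A)) OR D
    = NOT (E AND (E OR A)) OR D   (complement / identity)
    = NOT E OR D   (absorption)
These differ: at A=0, D=0, E=1, E1 = 1 but E2 = 0.

No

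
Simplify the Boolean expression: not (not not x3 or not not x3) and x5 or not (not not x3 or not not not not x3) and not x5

not x3

not (not not x3 or not not x3) and x5 or not (not not x3 or not not not not x3) and not x5
= not (not not x3 or not not x3) and x5 or not (not not x3 or not not x3) and not x5
= not (not not x3 or not not x3)
= not not not x3
= not x3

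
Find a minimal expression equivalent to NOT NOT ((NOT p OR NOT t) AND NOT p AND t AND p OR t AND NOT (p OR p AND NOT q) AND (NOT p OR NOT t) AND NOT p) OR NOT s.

t AND NOT p OR NOT s

NOT NOT ((NOT p OR NOT t) AND NOT p AND t AND p OR t AND NOT (p OR p AND NOT q) AND (NOT p OR NOT t) AND NOT p) OR NOT s
= NOT NOT ((t AND p OR t AND NOT (p OR p AND NOT q)) AND (NOT p OR NOT t) AND NOT p) OR NOT s   — distribution
= (t AND p OR t AND NOT (p OR p AND NOT q)) AND (NOT p OR NOT t) AND NOT p OR NOT s   — double negation
= (t AND p OR t AND NOT (p OR p AND NOT q)) AND NOT p OR NOT s   — absorption
= (t AND p OR t AND NOT p) AND NOT p OR NOT s   — absorption
= t AND NOT p OR NOT s   — distribution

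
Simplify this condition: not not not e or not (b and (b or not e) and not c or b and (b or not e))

not not not e or not (b and (b or not e) and not c or b and (b or not e))
= not not not e or not (b and (b or not e))   [absorption]
= not not not e or not b   [absorption]
= not e or not b   [double negation]

not e or not b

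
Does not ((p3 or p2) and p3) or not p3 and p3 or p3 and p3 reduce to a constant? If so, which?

yes, True

not ((p3 or p2) and p3) or not p3 and p3 or p3 and p3
= not p3 or not p3 and p3 or p3 and p3   [absorption]
= not p3 or p3   [distribution]
= True   [complement]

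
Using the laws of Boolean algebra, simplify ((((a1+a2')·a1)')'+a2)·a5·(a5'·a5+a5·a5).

((((a1+a2')·a1)')'+a2)·a5·(a5'·a5+a5·a5)
= ((((a1+a2')·a1)')'+a2)·a5·a5   (distribution)
= ((a1+a2')·a1+a2)·a5·a5   (double negation)
= (a1+a2)·a5·a5   (absorption)
= (a1+a2)·a5   (idempotence)

(a1+a2)·a5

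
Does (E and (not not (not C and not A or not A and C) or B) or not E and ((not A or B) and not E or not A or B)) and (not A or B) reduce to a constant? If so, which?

no

(E and (not not (not C and not A or not A and C) or B) or not E and ((not A or B) and not E or not A or B)) and (not A or B)
= (E and (not not not A or B) or not E and ((not A or B) and not E or not A or B)) and (not A or B)
= (E and (not A or B) or not E and ((not A or B) and not E or not A or B)) and (not A or B)
= (E and (not A or B) or not E and (not A or B)) and (not A or B)
= (not A or B) and (not A or B)
= not A or B
This depends on A, B, so it is not a constant.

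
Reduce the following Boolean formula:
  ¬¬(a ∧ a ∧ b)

¬¬(a ∧ a ∧ b)
= a ∧ a ∧ b   — double negation
= a ∧ b   — idempotence

a ∧ b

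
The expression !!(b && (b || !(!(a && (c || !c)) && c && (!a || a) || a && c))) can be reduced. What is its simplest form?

b

!!(b && (b || !(!(a && (c || !c)) && c && (!a || a) || a && c)))
= !!(b && (b || !(!(a && (c || !c)) && c || a && c)))   — complement / identity
= !!(b && (b || !(!a && c || a && c)))   — complement / identity
= !!(b && (b || !c))   — distribution
= b && (b || !c)   — double negation
= b   — absorption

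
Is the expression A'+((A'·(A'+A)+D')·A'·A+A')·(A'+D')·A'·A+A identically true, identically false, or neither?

identically true

A'+((A'·(A'+A)+D')·A'·A+A')·(A'+D')·A'·A+A
= A'+((A'+D')·A'·A+A')·(A'+D')·A'·A+A   [complement / identity]
= A'+(A'+D')·A'·A+A   [absorption]
= A'+A'·A+A   [absorption]
= A'+A   [complement / identity]
= 1   [complement]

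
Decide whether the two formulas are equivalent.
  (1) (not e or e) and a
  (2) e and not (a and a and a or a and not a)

E1: (not e or e) and a
    = a
E2: e and not (a and a and a or a and not a)
    = e and not (a and a or a and not a)
    = e and not (a and (a or not a))
    = e and not a
These differ: at a=1, e=0, E1 = 1 but E2 = 0.

No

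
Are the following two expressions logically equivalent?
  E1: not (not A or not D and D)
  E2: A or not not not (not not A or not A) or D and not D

Yes

E1: not (not A or not D and D)
    = not not A
    = A
E2: A or not not not (not not A or not A) or D and not D
    = A or not (not not A or not A) or D and not D
    = A or not A and A or D and not D
    = A or D and not D
    = A
Both reduce to A, so they are equivalent.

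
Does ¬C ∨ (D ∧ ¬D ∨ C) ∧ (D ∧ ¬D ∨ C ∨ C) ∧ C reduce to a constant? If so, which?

¬C ∨ (D ∧ ¬D ∨ C) ∧ (D ∧ ¬D ∨ C ∨ C) ∧ C
= ¬C ∨ (D ∧ ¬D ∨ C) ∧ C   — absorption
= ¬C ∨ C ∧ C   — complement / identity
= ¬C ∨ C   — idempotence
= True   — complement

yes, True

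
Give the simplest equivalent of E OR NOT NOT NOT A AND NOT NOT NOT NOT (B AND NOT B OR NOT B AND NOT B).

E OR NOT NOT NOT A AND NOT NOT NOT NOT (B AND NOT B OR NOT B AND NOT B)
= E OR NOT NOT NOT A AND NOT NOT (B AND NOT B OR NOT B AND NOT B)   [double negation]
= E OR NOT NOT NOT A AND (B AND NOT B OR NOT B AND NOT B)   [double negation]
= E OR NOT NOT NOT A AND NOT B   [distribution]
= E OR NOT A AND NOT B   [double negation]

E OR NOT A AND NOT B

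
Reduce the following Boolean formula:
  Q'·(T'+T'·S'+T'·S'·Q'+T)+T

Q'·(T'+T'·S'+T'·S'·Q'+T)+T
= Q'·(T'+T'·S'+T)+T
= Q'·(T'+T)+T
= Q'+T

Q'+T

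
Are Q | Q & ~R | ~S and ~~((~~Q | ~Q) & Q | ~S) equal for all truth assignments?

Yes

E1: Q | Q & ~R | ~S
    = Q | ~S   — absorption
E2: ~~((~~Q | ~Q) & Q | ~S)
    = ~~((Q | ~Q) & Q | ~S)   — double negation
    = ~~(Q | ~S)   — complement / identity
    = Q | ~S   — double negation
Both reduce to Q | ~S, so they are equivalent.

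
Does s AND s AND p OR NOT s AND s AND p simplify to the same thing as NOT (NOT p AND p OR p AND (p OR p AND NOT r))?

E1: s AND s AND p OR NOT s AND s AND p
    = (s OR NOT s) AND s AND p
    = s AND p
E2: NOT (NOT p AND p OR p AND (p OR p AND NOT r))
    = NOT (NOT p AND p OR p AND p)
    = NOT (NOT p AND p OR p)
    = NOT p
These differ: at p=0, r=1, s=1, E1 = 0 but E2 = 1.

No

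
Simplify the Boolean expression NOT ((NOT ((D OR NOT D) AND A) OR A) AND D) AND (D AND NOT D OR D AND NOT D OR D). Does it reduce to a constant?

NOT ((NOT ((D OR NOT D) AND A) OR A) AND D) AND (D AND NOT D OR D AND NOT D OR D)
= NOT ((NOT ((D OR NOT D) AND A) OR A) AND D) AND (D AND NOT D OR D)   — idempotence
= NOT ((NOT ((D OR NOT D) AND A) OR A) AND D) AND D   — complement / identity
= NOT ((NOT A OR A) AND D) AND D   — complement / identity
= NOT D AND D   — complement / identity
= FALSE   — complement

FALSE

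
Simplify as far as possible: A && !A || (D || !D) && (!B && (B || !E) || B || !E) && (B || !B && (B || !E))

B || !E

A && !A || (D || !D) && (!B && (B || !E) || B || !E) && (B || !B && (B || !E))
= A && !A || (D || !D) && ((B || !E) && B || !B && (B || !E))   [distribution]
= (D || !D) && ((B || !E) && B || !B && (B || !E))   [complement / identity]
= (B || !E) && B || !B && (B || !E)   [complement / identity]
= B || !E   [distribution]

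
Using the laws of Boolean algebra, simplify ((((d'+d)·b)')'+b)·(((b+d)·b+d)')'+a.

((((d'+d)·b)')'+b)·(((b+d)·b+d)')'+a
= ((d'+d)·b+b)·(((b+d)·b+d)')'+a   [double negation]
= ((d'+d)·b+b)·((b+d)')'+a   [absorption]
= (b+b)·((b+d)')'+a   [complement / identity]
= (b+b)·(b+d)+a   [double negation]
= b·(b+d)+a   [idempotence]
= b+a   [absorption]

b+a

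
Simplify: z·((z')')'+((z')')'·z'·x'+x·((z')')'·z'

z'

z·((z')')'+((z')')'·z'·x'+x·((z')')'·z'
= z·((z')')'+((z')')'·z'   [distribution]
= ((z')')'   [distribution]
= z'   [double negation]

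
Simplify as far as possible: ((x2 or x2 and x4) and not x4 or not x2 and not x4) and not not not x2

((x2 or x2 and x4) and not x4 or not x2 and not x4) and not not not x2
= (x2 and not x4 or not x2 and not x4) and not not not x2
= not x4 and not not not x2
= not x4 and not x2

not x4 and not x2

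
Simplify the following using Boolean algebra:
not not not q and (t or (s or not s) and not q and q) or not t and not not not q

not q

not not not q and (t or (s or not s) and not q and q) or not t and not not not q
= not not not q and (t or not q and q) or not t and not not not q   (complement / identity)
= not not not q and t or not t and not not not q   (complement / identity)
= not not not q   (distribution)
= not q   (double negation)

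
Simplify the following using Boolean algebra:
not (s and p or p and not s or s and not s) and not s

not p and not s

not (s and p or p and not s or s and not s) and not s
= not (p or s and not s) and not s   — distribution
= not p and not s   — complement / identity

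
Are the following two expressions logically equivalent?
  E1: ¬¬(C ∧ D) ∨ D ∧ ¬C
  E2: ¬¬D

Yes

E1: ¬¬(C ∧ D) ∨ D ∧ ¬C
    = C ∧ D ∨ D ∧ ¬C   — double negation
    = D   — distribution
E2: ¬¬D
    = D   — double negation
Both reduce to D, so they are equivalent.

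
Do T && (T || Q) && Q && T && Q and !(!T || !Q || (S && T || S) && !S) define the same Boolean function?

Yes

E1: T && (T || Q) && Q && T && Q
    = T && Q && T && Q   — absorption
    = T && Q   — idempotence
E2: !(!T || !Q || (S && T || S) && !S)
    = !(!T || !Q || S && !S)   — absorption
    = !(!T || !Q)   — complement / identity
    = T && Q   — De Morgan
Both reduce to T && Q, so they are equivalent.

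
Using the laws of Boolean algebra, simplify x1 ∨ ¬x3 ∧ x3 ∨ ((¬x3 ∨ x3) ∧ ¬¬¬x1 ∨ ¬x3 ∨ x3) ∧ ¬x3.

x1 ∨ ¬x3

x1 ∨ ¬x3 ∧ x3 ∨ ((¬x3 ∨ x3) ∧ ¬¬¬x1 ∨ ¬x3 ∨ x3) ∧ ¬x3
= x1 ∨ ((¬x3 ∨ x3) ∧ ¬¬¬x1 ∨ ¬x3 ∨ x3) ∧ ¬x3
= x1 ∨ ((¬x3 ∨ x3) ∧ ¬x1 ∨ ¬x3 ∨ x3) ∧ ¬x3
= x1 ∨ (¬x3 ∨ x3) ∧ ¬x3
= x1 ∨ ¬x3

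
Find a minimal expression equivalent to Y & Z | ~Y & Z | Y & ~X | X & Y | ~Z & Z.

Y & Z | ~Y & Z | Y & ~X | X & Y | ~Z & Z
= Z | Y & ~X | X & Y | ~Z & Z   — distribution
= Z | Y & ~X | X & Y   — complement / identity
= Z | Y   — distribution

Z | Y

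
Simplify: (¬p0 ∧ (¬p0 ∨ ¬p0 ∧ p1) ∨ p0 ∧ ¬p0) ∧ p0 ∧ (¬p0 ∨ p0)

False

(¬p0 ∧ (¬p0 ∨ ¬p0 ∧ p1) ∨ p0 ∧ ¬p0) ∧ p0 ∧ (¬p0 ∨ p0)
= (¬p0 ∧ ¬p0 ∨ p0 ∧ ¬p0) ∧ p0 ∧ (¬p0 ∨ p0)   [absorption]
= (¬p0 ∧ ¬p0 ∨ p0 ∧ ¬p0) ∧ p0   [complement / identity]
= ¬p0 ∧ p0   [distribution]
= False   [complement]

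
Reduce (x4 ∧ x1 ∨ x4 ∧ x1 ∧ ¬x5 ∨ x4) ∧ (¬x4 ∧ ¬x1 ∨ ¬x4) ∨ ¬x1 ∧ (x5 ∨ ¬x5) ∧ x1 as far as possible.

False

(x4 ∧ x1 ∨ x4 ∧ x1 ∧ ¬x5 ∨ x4) ∧ (¬x4 ∧ ¬x1 ∨ ¬x4) ∨ ¬x1 ∧ (x5 ∨ ¬x5) ∧ x1
= (x4 ∧ x1 ∨ x4 ∧ x1 ∧ ¬x5 ∨ x4) ∧ ¬x4 ∨ ¬x1 ∧ (x5 ∨ ¬x5) ∧ x1   (absorption)
= (x4 ∧ x1 ∨ x4 ∧ x1 ∧ ¬x5 ∨ x4) ∧ ¬x4 ∨ ¬x1 ∧ x1   (complement / identity)
= (x4 ∧ x1 ∨ x4) ∧ ¬x4 ∨ ¬x1 ∧ x1   (absorption)
= x4 ∧ ¬x4 ∨ ¬x1 ∧ x1   (absorption)
= ¬x1 ∧ x1   (complement / identity)
= False   (complement)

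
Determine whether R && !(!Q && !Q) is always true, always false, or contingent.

contingent

R && !(!Q && !Q)
= R && (Q || Q)   (De Morgan)
= R && Q   (idempotence)
This depends on Q, R, so it is not a constant.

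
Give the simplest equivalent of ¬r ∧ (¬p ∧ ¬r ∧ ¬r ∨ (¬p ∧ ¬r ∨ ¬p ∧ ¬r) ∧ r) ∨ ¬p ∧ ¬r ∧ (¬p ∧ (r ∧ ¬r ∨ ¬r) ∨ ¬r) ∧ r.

¬p ∧ ¬r

¬r ∧ (¬p ∧ ¬r ∧ ¬r ∨ (¬p ∧ ¬r ∨ ¬p ∧ ¬r) ∧ r) ∨ ¬p ∧ ¬r ∧ (¬p ∧ (r ∧ ¬r ∨ ¬r) ∨ ¬r) ∧ r
= ¬r ∧ (¬p ∧ ¬r ∧ ¬r ∨ (¬p ∧ ¬r ∨ ¬p ∧ ¬r) ∧ r) ∨ ¬p ∧ ¬r ∧ (¬p ∧ ¬r ∨ ¬r) ∧ r   — complement / identity
= ¬r ∧ (¬p ∧ ¬r ∧ ¬r ∨ ¬p ∧ ¬r ∧ r) ∨ ¬p ∧ ¬r ∧ (¬p ∧ ¬r ∨ ¬r) ∧ r   — idempotence
= ¬r ∧ ¬p ∧ ¬r ∨ ¬p ∧ ¬r ∧ (¬p ∧ ¬r ∨ ¬r) ∧ r   — distribution
= ¬r ∧ ¬p ∧ ¬r ∨ ¬p ∧ ¬r ∧ r   — absorption
= ¬p ∧ ¬r   — distribution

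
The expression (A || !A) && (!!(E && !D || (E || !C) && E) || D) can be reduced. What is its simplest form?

E || D

(A || !A) && (!!(E && !D || (E || !C) && E) || D)
= (A || !A) && (!!(E && !D || E) || D)   — absorption
= (A || !A) && (E && !D || E || D)   — double negation
= (A || !A) && (E || D)   — absorption
= E || D   — complement / identity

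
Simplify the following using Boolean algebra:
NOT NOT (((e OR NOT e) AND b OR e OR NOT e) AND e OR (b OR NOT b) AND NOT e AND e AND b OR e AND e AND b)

e

NOT NOT (((e OR NOT e) AND b OR e OR NOT e) AND e OR (b OR NOT b) AND NOT e AND e AND b OR e AND e AND b)
= NOT NOT ((e OR NOT e) AND e OR (b OR NOT b) AND NOT e AND e AND b OR e AND e AND b)
= NOT NOT ((e OR NOT e) AND e OR NOT e AND e AND b OR e AND e AND b)
= NOT NOT ((e OR NOT e) AND e OR e AND b)
= NOT NOT (e OR e AND b)
= e OR e AND b
= e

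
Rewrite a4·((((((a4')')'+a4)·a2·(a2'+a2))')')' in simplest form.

a4·a2'

a4·((((((a4')')'+a4)·a2·(a2'+a2))')')'
= a4·((((a4')')'+a4)·a2·(a2'+a2))'   [double negation]
= a4·((((a4')')'+a4)·a2)'   [complement / identity]
= a4·((a4'+a4)·a2)'   [double negation]
= a4·a2'   [complement / identity]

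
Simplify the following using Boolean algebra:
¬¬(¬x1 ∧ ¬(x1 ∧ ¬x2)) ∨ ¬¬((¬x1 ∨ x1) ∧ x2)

¬¬(¬x1 ∧ ¬(x1 ∧ ¬x2)) ∨ ¬¬((¬x1 ∨ x1) ∧ x2)
= ¬(x1 ∨ x1 ∧ ¬x2) ∨ ¬¬((¬x1 ∨ x1) ∧ x2)   (De Morgan)
= ¬x1 ∨ ¬¬((¬x1 ∨ x1) ∧ x2)   (absorption)
= ¬x1 ∨ (¬x1 ∨ x1) ∧ x2   (double negation)
= ¬x1 ∨ x2   (complement / identity)

¬x1 ∨ x2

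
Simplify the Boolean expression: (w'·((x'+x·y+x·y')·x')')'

(w'·((x'+x·y+x·y')·x')')'
= w+(x'+x·y+x·y')·x'   — De Morgan
= w+(x'+x)·x'   — distribution
= w+x'   — complement / identity

w+x'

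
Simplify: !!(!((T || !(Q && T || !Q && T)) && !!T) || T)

true

!!(!((T || !(Q && T || !Q && T)) && !!T) || T)
= !!(!((T || !T) && !!T) || T)   (distribution)
= !!(!((T || !T) && T) || T)   (double negation)
= !!(!T || T)   (complement / identity)
= !T || T   (double negation)
= true   (complement)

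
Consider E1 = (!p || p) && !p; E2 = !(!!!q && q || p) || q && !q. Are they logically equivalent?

Yes

E1: (!p || p) && !p
    = !p   (complement / identity)
E2: !(!!!q && q || p) || q && !q
    = !(!!!q && q || p)   (complement / identity)
    = !(!q && q || p)   (double negation)
    = !p   (complement / identity)
Both reduce to !p, so they are equivalent.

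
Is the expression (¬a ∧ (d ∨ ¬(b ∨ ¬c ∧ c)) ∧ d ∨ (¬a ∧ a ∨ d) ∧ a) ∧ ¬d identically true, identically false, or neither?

identically false

(¬a ∧ (d ∨ ¬(b ∨ ¬c ∧ c)) ∧ d ∨ (¬a ∧ a ∨ d) ∧ a) ∧ ¬d
= (¬a ∧ (d ∨ ¬(b ∨ ¬c ∧ c)) ∧ d ∨ d ∧ a) ∧ ¬d
= (¬a ∧ (d ∨ ¬b) ∧ d ∨ d ∧ a) ∧ ¬d
= (¬a ∧ d ∨ d ∧ a) ∧ ¬d
= d ∧ ¬d
= False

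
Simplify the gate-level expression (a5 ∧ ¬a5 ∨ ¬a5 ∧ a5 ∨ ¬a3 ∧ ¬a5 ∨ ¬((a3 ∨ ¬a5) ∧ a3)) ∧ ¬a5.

¬a3 ∧ ¬a5

(a5 ∧ ¬a5 ∨ ¬a5 ∧ a5 ∨ ¬a3 ∧ ¬a5 ∨ ¬((a3 ∨ ¬a5) ∧ a3)) ∧ ¬a5
= (a5 ∧ ¬a5 ∨ ¬a5 ∧ a5 ∨ ¬a3 ∧ ¬a5 ∨ ¬a3) ∧ ¬a5   (absorption)
= (a5 ∧ ¬a5 ∨ ¬a5 ∧ a5 ∨ ¬a3) ∧ ¬a5   (absorption)
= (a5 ∧ ¬a5 ∨ ¬a3) ∧ ¬a5   (complement / identity)
= ¬a3 ∧ ¬a5   (complement / identity)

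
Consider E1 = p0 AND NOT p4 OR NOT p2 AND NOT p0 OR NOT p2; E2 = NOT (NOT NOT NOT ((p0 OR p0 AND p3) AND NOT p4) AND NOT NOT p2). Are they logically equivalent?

E1: p0 AND NOT p4 OR NOT p2 AND NOT p0 OR NOT p2
    = p0 AND NOT p4 OR NOT p2
E2: NOT (NOT NOT NOT ((p0 OR p0 AND p3) AND NOT p4) AND NOT NOT p2)
    = NOT (NOT NOT NOT (p0 AND NOT p4) AND NOT NOT p2)
    = NOT NOT (p0 AND NOT p4) OR NOT p2
    = p0 AND NOT p4 OR NOT p2
Both reduce to p0 AND NOT p4 OR NOT p2, so they are equivalent.

Yes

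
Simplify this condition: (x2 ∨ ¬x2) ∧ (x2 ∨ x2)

x2

(x2 ∨ ¬x2) ∧ (x2 ∨ x2)
= x2 ∨ x2   [complement / identity]
= x2   [idempotence]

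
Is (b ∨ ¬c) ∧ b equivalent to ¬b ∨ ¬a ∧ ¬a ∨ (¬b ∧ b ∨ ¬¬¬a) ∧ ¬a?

No

E1: (b ∨ ¬c) ∧ b
    = b   [absorption]
E2: ¬b ∨ ¬a ∧ ¬a ∨ (¬b ∧ b ∨ ¬¬¬a) ∧ ¬a
    = ¬b ∨ ¬a ∧ ¬a ∨ ¬¬¬a ∧ ¬a   [complement / identity]
    = ¬b ∨ ¬a ∧ ¬a ∨ ¬a ∧ ¬a   [double negation]
    = ¬b ∨ ¬a ∧ ¬a   [idempotence]
    = ¬b ∨ ¬a   [idempotence]
These differ: at a=1, b=0, c=1, E1 = 0 but E2 = 1.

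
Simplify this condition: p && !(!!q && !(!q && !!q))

p && !(!!q && !(!q && !!q))
= p && !(q && !(!q && !!q))   — double negation
= p && !(q && (q || !q))   — De Morgan
= p && !q   — complement / identity

p && !q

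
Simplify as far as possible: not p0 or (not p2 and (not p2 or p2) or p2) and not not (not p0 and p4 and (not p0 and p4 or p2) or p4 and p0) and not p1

not p0 or p4 and not p1

not p0 or (not p2 and (not p2 or p2) or p2) and not not (not p0 and p4 and (not p0 and p4 or p2) or p4 and p0) and not p1
= not p0 or (not p2 or p2) and not not (not p0 and p4 and (not p0 and p4 or p2) or p4 and p0) and not p1   [complement / identity]
= not p0 or (not p2 or p2) and not not (not p0 and p4 or p4 and p0) and not p1   [absorption]
= not p0 or (not p2 or p2) and (not p0 and p4 or p4 and p0) and not p1   [double negation]
= not p0 or (not p2 or p2) and p4 and not p1   [distribution]
= not p0 or p4 and not p1   [complement / identity]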